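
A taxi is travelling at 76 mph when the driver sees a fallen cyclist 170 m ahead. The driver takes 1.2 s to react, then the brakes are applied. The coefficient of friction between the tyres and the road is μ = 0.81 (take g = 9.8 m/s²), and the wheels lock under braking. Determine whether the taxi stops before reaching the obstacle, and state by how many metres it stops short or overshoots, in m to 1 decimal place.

Yes — it stops 56.5 m short of the obstacle

76 mph × 0.44704 = 33.9750 m/s.
a = μg = 0.81 × 9.8 = 7.938 m/s².
Reaction distance = 33.9750 × 1.2 = 40.770 m.
Braking distance = v²/(2a) = 1154.301 / 15.876 = 72.707 m.
Total stopping distance = 40.770 + 72.707 = 113.477 m, vs 170 m available — it stops with 170 − 113.477 = 56.523 m to spare.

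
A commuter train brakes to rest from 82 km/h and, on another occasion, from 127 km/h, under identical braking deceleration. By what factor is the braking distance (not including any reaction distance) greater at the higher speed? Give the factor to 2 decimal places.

Factor ≈ 2.40

Braking distance d = v²/(2a), so with a fixed, d ∝ v².
Factor = (127/82)² = 1.5488² = 2.3988.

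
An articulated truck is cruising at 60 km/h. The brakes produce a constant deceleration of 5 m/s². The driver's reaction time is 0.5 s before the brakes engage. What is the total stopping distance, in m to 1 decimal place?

60 km/h ÷ 3.6 = 16.6667 m/s.
Reaction distance = v·t_r = 16.6667 × 0.5 = 8.333 m.
Braking distance = v²/(2a) = 16.6667² / (2 × 5.000) = 277.779 / 10.000 = 27.778 m.
Total = 8.333 + 27.778 = 36.111 m.

Total stopping distance ≈ 36.1 m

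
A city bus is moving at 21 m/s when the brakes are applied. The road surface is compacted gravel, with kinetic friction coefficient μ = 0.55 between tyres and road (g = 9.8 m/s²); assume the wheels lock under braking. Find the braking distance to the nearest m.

Braking distance ≈ 41 m

a = μg = 0.55 × 9.8 = 5.390 m/s².
Braking distance = v²/(2a) = 21.0000² / (2 × 5.390) = 441.000 / 10.780 = 40.909 m.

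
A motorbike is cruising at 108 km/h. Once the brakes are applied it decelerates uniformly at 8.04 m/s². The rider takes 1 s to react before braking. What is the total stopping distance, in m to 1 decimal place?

108 km/h ÷ 3.6 = 30.0000 m/s.
Reaction distance = v·t_r = 30.0000 × 1 = 30.000 m.
Braking distance = v²/(2a) = 30.0000² / (2 × 8.040) = 900.000 / 16.080 = 55.970 m.
Total = 30.000 + 55.970 = 85.970 m.

Total stopping distance ≈ 86.0 m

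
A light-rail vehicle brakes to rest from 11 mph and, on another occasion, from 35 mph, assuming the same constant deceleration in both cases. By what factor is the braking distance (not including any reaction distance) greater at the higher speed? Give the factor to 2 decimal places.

Factor ≈ 10.12

Braking distance d = v²/(2a), so with a fixed, d ∝ v².
Factor = (35/11)² = 3.1818² = 10.1239.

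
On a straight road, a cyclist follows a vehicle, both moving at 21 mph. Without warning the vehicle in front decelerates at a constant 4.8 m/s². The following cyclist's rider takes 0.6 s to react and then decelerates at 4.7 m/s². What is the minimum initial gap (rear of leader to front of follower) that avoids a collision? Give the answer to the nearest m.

Minimum gap ≈ 6 m

21 mph × 0.44704 = 9.3878 m/s.
Leader travels v²/(2a_L) = 88.131 / 9.600 = 9.180 m before stopping.
Follower covers v·t_r = 9.3878 × 0.6 = 5.633 m while reacting, then v²/(2a_F) = 88.131 / 9.400 = 9.376 m while braking, for a total of 5.633 + 9.376 = 15.009 m.
Since a_F ≤ a_L and the follower starts braking later, the follower is never slower than the leader, so the closest approach is when both have stopped.
Minimum gap = 15.009 − 9.180 = 5.829 m.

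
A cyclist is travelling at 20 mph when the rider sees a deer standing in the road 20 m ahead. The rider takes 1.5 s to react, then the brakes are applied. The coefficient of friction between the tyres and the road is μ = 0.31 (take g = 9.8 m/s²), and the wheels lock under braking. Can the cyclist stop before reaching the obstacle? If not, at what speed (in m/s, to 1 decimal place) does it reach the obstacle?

20 mph × 0.44704 = 8.9408 m/s.
a = μg = 0.31 × 9.8 = 3.038 m/s².
Reaction distance = 8.9408 × 1.5 = 13.411 m.
Braking distance needed to stop: v²/(2a) = 79.938 / 6.076 = 13.156 m, so total needed = 13.411 + 13.156 = 26.567 m > 20 m — it cannot stop.
Distance remaining when braking begins: 20 − 13.411 = 6.589 m.
v² = v₀² − 2a·d = 79.938 − 2 × 3.038 × 6.589 = 39.903 m²/s².
v = √39.903 = 6.317 m/s.

No — it strikes the obstacle at 6.3 m/s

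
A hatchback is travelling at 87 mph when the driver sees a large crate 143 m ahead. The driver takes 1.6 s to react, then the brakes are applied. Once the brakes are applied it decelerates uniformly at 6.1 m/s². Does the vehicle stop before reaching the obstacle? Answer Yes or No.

87 mph × 0.44704 = 38.8925 m/s.
Reaction distance = 38.8925 × 1.6 = 62.228 m.
Braking distance = v²/(2a) = 1512.627 / 12.200 = 123.986 m.
Total stopping distance = 62.228 + 123.986 = 186.214 m, vs 143 m available — it cannot stop in time and overshoots by 186.214 − 143 = 43.214 m.

No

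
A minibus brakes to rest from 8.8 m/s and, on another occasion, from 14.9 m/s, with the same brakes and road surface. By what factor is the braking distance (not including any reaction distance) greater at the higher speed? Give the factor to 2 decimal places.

Factor ≈ 2.87

Braking distance d = v²/(2a), so with a fixed, d ∝ v².
Factor = (14.9/8.8)² = 1.6932² = 2.8669.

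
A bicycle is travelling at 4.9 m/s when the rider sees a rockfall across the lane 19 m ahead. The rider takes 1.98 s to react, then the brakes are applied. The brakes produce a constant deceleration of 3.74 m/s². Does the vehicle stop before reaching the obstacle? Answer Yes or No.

Reaction distance = 4.9000 × 1.98 = 9.702 m.
Braking distance = v²/(2a) = 24.010 / 7.480 = 3.210 m.
Total stopping distance = 9.702 + 3.210 = 12.912 m, vs 19 m available — it stops with 19 − 12.912 = 6.088 m to spare.

Yes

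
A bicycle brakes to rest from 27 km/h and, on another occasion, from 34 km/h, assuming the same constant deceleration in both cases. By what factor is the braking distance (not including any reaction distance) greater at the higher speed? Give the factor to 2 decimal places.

Factor ≈ 1.59

Braking distance d = v²/(2a), so with a fixed, d ∝ v².
Factor = (34/27)² = 1.2593² = 1.5858.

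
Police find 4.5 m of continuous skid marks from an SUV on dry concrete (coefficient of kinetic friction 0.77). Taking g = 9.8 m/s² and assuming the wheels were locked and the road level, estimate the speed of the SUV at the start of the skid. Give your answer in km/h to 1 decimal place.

Initial speed ≈ 29.7 km/h

Deceleration a = μg = 0.77 × 9.8 = 7.546 m/s².
v = √(2a·d) = √(2 × 7.546 × 4.5) = √67.914 = 8.2410 m/s.
= 8.2410 × 3.6 = 29.668 km/h.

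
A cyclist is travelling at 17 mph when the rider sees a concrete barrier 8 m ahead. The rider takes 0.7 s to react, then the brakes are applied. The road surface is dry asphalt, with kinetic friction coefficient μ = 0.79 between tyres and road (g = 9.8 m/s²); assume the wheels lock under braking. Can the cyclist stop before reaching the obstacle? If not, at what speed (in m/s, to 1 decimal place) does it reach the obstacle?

No — it strikes the obstacle at 4.0 m/s

17 mph × 0.44704 = 7.5997 m/s.
a = μg = 0.79 × 9.8 = 7.742 m/s².
Reaction distance = 7.5997 × 0.7 = 5.320 m.
Braking distance needed to stop: v²/(2a) = 57.755 / 15.484 = 3.730 m, so total needed = 5.320 + 3.730 = 9.050 m > 8 m — it cannot stop.
Distance remaining when braking begins: 8 − 5.320 = 2.680 m.
v² = v₀² − 2a·d = 57.755 − 2 × 7.742 × 2.680 = 16.258 m²/s².
v = √16.258 = 4.032 m/s.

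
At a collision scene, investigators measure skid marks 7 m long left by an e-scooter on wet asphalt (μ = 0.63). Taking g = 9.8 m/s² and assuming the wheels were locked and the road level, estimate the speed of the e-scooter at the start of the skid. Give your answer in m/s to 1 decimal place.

Initial speed ≈ 9.3 m/s

Deceleration a = μg = 0.63 × 9.8 = 6.174 m/s².
v = √(2a·d) = √(2 × 6.174 × 7) = √86.436 = 9.2971 m/s.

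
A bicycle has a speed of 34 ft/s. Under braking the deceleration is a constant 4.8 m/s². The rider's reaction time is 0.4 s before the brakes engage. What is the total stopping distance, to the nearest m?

34 ft/s × 0.3048 = 10.3632 m/s.
Reaction distance = v·t_r = 10.3632 × 0.4 = 4.145 m.
Braking distance = v²/(2a) = 10.3632² / (2 × 4.800) = 107.396 / 9.600 = 11.187 m.
Total = 4.145 + 11.187 = 15.332 m.

Total stopping distance ≈ 15 m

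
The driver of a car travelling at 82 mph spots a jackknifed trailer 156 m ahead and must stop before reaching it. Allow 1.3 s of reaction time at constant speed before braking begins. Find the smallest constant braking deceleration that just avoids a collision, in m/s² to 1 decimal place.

82 mph × 0.44704 = 36.6573 m/s.
Distance covered during reaction = 36.6573 × 1.3 = 47.654 m.
Distance available for braking: 156 − 47.654 = 108.346 m.
v² = 2a·d ⇒ a = v²/(2d) = 36.6573² / (2 × 108.346) = 1343.758 / 216.692 = 6.2012 m/s².

Required deceleration ≈ 6.2 m/s²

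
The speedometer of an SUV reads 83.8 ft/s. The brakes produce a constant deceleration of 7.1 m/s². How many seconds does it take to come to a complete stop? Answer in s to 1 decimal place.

Braking time ≈ 3.6 s

83.8 ft/s × 0.3048 = 25.5422 m/s.
Braking time = v/a = 25.5422 / 7.100 = 3.597 s.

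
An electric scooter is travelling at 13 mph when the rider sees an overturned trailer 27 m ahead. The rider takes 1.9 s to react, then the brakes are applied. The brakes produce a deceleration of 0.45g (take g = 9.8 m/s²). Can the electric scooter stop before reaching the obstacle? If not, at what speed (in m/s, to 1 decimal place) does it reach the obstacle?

Yes — it stops about 12.1 m short of the obstacle, so it never reaches it

13 mph × 0.44704 = 5.8115 m/s.
a = 0.45 × 9.8 = 4.410 m/s².
Reaction distance = 5.8115 × 1.9 = 11.042 m.
Braking distance = v²/(2a) = 33.774 / 8.820 = 3.829 m.
Total stopping distance = 11.042 + 3.829 = 14.871 m, vs 27 m available — it stops with 27 − 14.871 = 12.129 m to spare.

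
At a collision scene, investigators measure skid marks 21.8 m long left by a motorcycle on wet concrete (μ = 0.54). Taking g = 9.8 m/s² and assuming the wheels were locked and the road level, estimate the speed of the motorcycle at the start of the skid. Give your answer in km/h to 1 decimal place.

Deceleration a = μg = 0.54 × 9.8 = 5.292 m/s².
v = √(2a·d) = √(2 × 5.292 × 21.8) = √230.731 = 15.1898 m/s.
= 15.1898 × 3.6 = 54.683 km/h.

Initial speed ≈ 54.7 km/h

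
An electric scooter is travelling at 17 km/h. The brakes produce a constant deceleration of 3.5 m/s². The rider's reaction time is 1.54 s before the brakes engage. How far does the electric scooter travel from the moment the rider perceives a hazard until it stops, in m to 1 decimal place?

Total stopping distance ≈ 10.5 m

17 km/h ÷ 3.6 = 4.7222 m/s.
Reaction distance = v·t_r = 4.7222 × 1.54 = 7.272 m.
Braking distance = v²/(2a) = 4.7222² / (2 × 3.500) = 22.299 / 7.000 = 3.186 m.
Total = 7.272 + 3.186 = 10.458 m.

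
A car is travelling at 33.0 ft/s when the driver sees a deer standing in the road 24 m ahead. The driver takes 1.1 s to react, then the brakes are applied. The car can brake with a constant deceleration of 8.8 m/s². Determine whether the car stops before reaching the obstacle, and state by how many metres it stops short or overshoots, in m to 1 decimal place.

33 ft/s × 0.3048 = 10.0584 m/s.
Reaction distance = 10.0584 × 1.1 = 11.064 m.
Braking distance = v²/(2a) = 101.171 / 17.600 = 5.748 m.
Total stopping distance = 11.064 + 5.748 = 16.812 m, vs 24 m available — it stops with 24 − 16.812 = 7.188 m to spare.

Yes — it stops 7.2 m short of the obstacle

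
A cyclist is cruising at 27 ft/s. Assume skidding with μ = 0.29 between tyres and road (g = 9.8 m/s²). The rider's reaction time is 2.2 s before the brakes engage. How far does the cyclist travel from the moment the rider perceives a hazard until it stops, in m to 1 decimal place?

27 ft/s × 0.3048 = 8.2296 m/s.
a = μg = 0.29 × 9.8 = 2.842 m/s².
Reaction distance = v·t_r = 8.2296 × 2.2 = 18.105 m.
Braking distance = v²/(2a) = 8.2296² / (2 × 2.842) = 67.726 / 5.684 = 11.915 m.
Total = 18.105 + 11.915 = 30.020 m.

Total stopping distance ≈ 30.0 m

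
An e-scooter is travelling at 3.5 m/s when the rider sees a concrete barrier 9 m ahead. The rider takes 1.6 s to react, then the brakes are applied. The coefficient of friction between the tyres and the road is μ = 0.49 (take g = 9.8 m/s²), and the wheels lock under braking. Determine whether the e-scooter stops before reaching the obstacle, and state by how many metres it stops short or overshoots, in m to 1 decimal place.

a = μg = 0.49 × 9.8 = 4.802 m/s².
Reaction distance = 3.5000 × 1.6 = 5.600 m.
Braking distance = v²/(2a) = 12.250 / 9.604 = 1.276 m.
Total stopping distance = 5.600 + 1.276 = 6.876 m, vs 9 m available — it stops with 9 − 6.876 = 2.124 m to spare.

Yes — it stops 2.1 m short of the obstacle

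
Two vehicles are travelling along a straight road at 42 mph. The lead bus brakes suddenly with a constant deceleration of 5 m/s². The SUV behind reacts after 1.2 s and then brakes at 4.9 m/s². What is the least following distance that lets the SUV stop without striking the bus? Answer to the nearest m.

42 mph × 0.44704 = 18.7757 m/s.
Leader travels v²/(2a_L) = 352.527 / 10.000 = 35.253 m before stopping.
Follower covers v·t_r = 18.7757 × 1.2 = 22.531 m while reacting, then v²/(2a_F) = 352.527 / 9.800 = 35.972 m while braking, for a total of 22.531 + 35.972 = 58.503 m.
Since a_F ≤ a_L and the follower starts braking later, the follower is never slower than the leader, so the closest approach is when both have stopped.
Minimum gap = 58.503 − 35.253 = 23.250 m.

Minimum gap ≈ 23 m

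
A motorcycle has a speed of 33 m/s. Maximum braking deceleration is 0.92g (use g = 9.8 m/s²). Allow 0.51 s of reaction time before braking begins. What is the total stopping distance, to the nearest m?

Total stopping distance ≈ 77 m

a = 0.92 × 9.8 = 9.016 m/s².
Reaction distance = v·t_r = 33.0000 × 0.51 = 16.830 m.
Braking distance = v²/(2a) = 33.0000² / (2 × 9.016) = 1089.000 / 18.032 = 60.393 m.
Total = 16.830 + 60.393 = 77.223 m.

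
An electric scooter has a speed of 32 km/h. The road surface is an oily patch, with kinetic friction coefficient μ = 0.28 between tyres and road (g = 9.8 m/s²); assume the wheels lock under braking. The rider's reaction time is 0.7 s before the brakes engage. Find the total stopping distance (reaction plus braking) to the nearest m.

32 km/h ÷ 3.6 = 8.8889 m/s.
a = μg = 0.28 × 9.8 = 2.744 m/s².
Reaction distance = v·t_r = 8.8889 × 0.7 = 6.222 m.
Braking distance = v²/(2a) = 8.8889² / (2 × 2.744) = 79.013 / 5.488 = 14.397 m.
Total = 6.222 + 14.397 = 20.619 m.

Total stopping distance ≈ 21 m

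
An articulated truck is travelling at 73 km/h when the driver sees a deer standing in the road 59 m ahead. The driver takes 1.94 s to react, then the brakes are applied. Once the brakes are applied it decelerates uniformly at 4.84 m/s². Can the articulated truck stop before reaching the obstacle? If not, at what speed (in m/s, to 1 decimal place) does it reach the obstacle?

73 km/h ÷ 3.6 = 20.2778 m/s.
Reaction distance = 20.2778 × 1.94 = 39.339 m.
Braking distance needed to stop: v²/(2a) = 411.189 / 9.680 = 42.478 m, so total needed = 39.339 + 42.478 = 81.817 m > 59 m — it cannot stop.
Distance remaining when braking begins: 59 − 39.339 = 19.661 m.
v² = v₀² − 2a·d = 411.189 − 2 × 4.840 × 19.661 = 220.871 m²/s².
v = √220.871 = 14.862 m/s.

No — it strikes the obstacle at 14.9 m/s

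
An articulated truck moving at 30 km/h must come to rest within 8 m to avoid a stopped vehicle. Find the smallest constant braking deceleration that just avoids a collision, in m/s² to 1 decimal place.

30 km/h ÷ 3.6 = 8.3333 m/s.
v² = 2a·d ⇒ a = v²/(2d) = 8.3333² / (2 × 8.000) = 69.444 / 16.000 = 4.3403 m/s².

Required deceleration ≈ 4.3 m/s²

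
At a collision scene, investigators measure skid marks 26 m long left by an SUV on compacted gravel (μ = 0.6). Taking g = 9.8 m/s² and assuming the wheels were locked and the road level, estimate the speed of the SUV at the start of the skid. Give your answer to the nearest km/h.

Deceleration a = μg = 0.6 × 9.8 = 5.880 m/s².
v = √(2a·d) = √(2 × 5.880 × 26) = √305.760 = 17.4860 m/s.
= 17.4860 × 3.6 = 62.950 km/h.

Initial speed ≈ 63 km/h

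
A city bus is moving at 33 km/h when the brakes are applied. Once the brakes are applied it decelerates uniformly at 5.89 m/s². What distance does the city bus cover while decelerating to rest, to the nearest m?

Braking distance ≈ 7 m

33 km/h ÷ 3.6 = 9.1667 m/s.
Braking distance = v²/(2a) = 9.1667² / (2 × 5.890) = 84.028 / 11.780 = 7.133 m.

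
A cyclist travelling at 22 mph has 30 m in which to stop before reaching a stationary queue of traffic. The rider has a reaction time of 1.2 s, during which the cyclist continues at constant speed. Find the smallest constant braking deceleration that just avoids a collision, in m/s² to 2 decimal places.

Required deceleration ≈ 2.66 m/s²

22 mph × 0.44704 = 9.8349 m/s.
Distance covered during reaction = 9.8349 × 1.2 = 11.802 m.
Distance available for braking: 30 − 11.802 = 18.198 m.
v² = 2a·d ⇒ a = v²/(2d) = 9.8349² / (2 × 18.198) = 96.725 / 36.396 = 2.6576 m/s².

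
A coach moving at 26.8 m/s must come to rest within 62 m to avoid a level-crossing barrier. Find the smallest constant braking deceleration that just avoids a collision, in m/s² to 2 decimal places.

Required deceleration ≈ 5.79 m/s²

v² = 2a·d ⇒ a = v²/(2d) = 26.8000² / (2 × 62.000) = 718.240 / 124.000 = 5.7923 m/s².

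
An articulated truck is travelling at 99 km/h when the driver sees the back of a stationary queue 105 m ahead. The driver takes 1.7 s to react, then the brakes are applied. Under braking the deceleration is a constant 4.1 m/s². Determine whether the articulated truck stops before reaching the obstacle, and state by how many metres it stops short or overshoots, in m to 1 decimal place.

99 km/h ÷ 3.6 = 27.5000 m/s.
Reaction distance = 27.5000 × 1.7 = 46.750 m.
Braking distance = v²/(2a) = 756.250 / 8.200 = 92.226 m.
Total stopping distance = 46.750 + 92.226 = 138.976 m, vs 105 m available — it cannot stop in time and overshoots by 138.976 − 105 = 33.976 m.

No — it overshoots by 34.0 m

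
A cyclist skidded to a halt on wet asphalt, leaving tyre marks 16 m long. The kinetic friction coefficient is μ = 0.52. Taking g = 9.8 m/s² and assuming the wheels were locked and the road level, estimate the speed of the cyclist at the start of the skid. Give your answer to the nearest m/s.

Initial speed ≈ 13 m/s

Deceleration a = μg = 0.52 × 9.8 = 5.096 m/s².
v = √(2a·d) = √(2 × 5.096 × 16) = √163.072 = 12.7700 m/s.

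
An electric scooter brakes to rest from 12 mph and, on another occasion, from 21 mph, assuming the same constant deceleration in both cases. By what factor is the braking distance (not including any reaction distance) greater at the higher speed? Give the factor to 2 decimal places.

Factor ≈ 3.06

Braking distance d = v²/(2a), so with a fixed, d ∝ v².
Factor = (21/12)² = 1.7500² = 3.0625.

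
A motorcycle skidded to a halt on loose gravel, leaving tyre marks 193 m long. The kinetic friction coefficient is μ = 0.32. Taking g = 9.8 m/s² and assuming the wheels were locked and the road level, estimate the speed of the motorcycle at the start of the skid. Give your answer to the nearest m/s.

Deceleration a = μg = 0.32 × 9.8 = 3.136 m/s².
v = √(2a·d) = √(2 × 3.136 × 193) = √1210.496 = 34.7922 m/s.

Initial speed ≈ 35 m/s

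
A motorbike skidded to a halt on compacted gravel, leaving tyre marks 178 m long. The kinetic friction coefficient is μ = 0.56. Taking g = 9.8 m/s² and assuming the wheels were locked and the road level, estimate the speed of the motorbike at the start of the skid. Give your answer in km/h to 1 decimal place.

Initial speed ≈ 159.1 km/h

Deceleration a = μg = 0.56 × 9.8 = 5.488 m/s².
v = √(2a·d) = √(2 × 5.488 × 178) = √1953.728 = 44.2010 m/s.
= 44.2010 × 3.6 = 159.124 km/h.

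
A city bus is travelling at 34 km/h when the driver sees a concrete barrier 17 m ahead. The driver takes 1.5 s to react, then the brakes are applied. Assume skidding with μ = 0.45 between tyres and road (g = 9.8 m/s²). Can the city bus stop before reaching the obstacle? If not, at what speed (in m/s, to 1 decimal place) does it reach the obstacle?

No — it strikes the obstacle at 8.0 m/s

34 km/h ÷ 3.6 = 9.4444 m/s.
a = μg = 0.45 × 9.8 = 4.410 m/s².
Reaction distance = 9.4444 × 1.5 = 14.167 m.
Braking distance needed to stop: v²/(2a) = 89.197 / 8.820 = 10.113 m, so total needed = 14.167 + 10.113 = 24.280 m > 17 m — it cannot stop.
Distance remaining when braking begins: 17 − 14.167 = 2.833 m.
v² = v₀² − 2a·d = 89.197 − 2 × 4.410 × 2.833 = 64.210 m²/s².
v = √64.210 = 8.013 m/s.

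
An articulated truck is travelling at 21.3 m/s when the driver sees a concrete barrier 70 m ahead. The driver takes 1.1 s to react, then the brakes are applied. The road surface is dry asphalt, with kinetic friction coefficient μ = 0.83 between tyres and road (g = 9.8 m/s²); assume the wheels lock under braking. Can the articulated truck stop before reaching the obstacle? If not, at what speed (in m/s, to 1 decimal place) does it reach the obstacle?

a = μg = 0.83 × 9.8 = 8.134 m/s².
Reaction distance = 21.3000 × 1.1 = 23.430 m.
Braking distance = v²/(2a) = 453.690 / 16.268 = 27.888 m.
Total stopping distance = 23.430 + 27.888 = 51.318 m, vs 70 m available — it stops with 70 − 51.318 = 18.682 m to spare.

Yes — it stops about 18.7 m short of the obstacle, so it never reaches it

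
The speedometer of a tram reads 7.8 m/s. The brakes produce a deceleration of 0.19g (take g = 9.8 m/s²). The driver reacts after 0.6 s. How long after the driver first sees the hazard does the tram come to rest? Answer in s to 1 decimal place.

Total time ≈ 4.8 s

a = 0.19 × 9.8 = 1.862 m/s².
Braking time = v/a = 7.8000 / 1.862 = 4.189 s.
Total = 0.6 + 4.189 = 4.789 s.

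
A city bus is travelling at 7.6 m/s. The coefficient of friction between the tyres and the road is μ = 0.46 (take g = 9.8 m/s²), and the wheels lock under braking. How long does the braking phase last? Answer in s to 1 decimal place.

Braking time ≈ 1.7 s

a = μg = 0.46 × 9.8 = 4.508 m/s².
Braking time = v/a = 7.6000 / 4.508 = 1.686 s.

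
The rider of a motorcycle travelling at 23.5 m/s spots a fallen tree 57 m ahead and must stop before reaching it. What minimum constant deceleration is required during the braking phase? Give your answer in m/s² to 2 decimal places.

v² = 2a·d ⇒ a = v²/(2d) = 23.5000² / (2 × 57.000) = 552.250 / 114.000 = 4.8443 m/s².

Required deceleration ≈ 4.84 m/s²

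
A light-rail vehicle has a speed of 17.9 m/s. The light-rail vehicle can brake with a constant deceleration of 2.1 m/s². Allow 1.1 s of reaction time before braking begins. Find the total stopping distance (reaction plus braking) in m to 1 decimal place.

Reaction distance = v·t_r = 17.9000 × 1.1 = 19.690 m.
Braking distance = v²/(2a) = 17.9000² / (2 × 2.100) = 320.410 / 4.200 = 76.288 m.
Total = 19.690 + 76.288 = 95.978 m.

Total stopping distance ≈ 96.0 m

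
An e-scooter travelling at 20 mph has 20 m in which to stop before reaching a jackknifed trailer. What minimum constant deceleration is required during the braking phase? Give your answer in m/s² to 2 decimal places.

20 mph × 0.44704 = 8.9408 m/s.
v² = 2a·d ⇒ a = v²/(2d) = 8.9408² / (2 × 20.000) = 79.938 / 40.000 = 1.9985 m/s².

Required deceleration ≈ 2.00 m/s²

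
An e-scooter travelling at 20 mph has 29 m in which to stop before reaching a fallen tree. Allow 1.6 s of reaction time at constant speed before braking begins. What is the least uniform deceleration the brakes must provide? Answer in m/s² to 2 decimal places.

Required deceleration ≈ 2.72 m/s²

20 mph × 0.44704 = 8.9408 m/s.
Distance covered during reaction = 8.9408 × 1.6 = 14.305 m.
Distance available for braking: 29 − 14.305 = 14.695 m.
v² = 2a·d ⇒ a = v²/(2d) = 8.9408² / (2 × 14.695) = 79.938 / 29.390 = 2.7199 m/s².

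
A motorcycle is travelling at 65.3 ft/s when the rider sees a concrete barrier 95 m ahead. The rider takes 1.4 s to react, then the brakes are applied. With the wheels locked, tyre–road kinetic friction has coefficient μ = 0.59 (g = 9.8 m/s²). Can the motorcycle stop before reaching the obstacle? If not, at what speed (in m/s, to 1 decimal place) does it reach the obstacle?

65.3 ft/s × 0.3048 = 19.9034 m/s.
a = μg = 0.59 × 9.8 = 5.782 m/s².
Reaction distance = 19.9034 × 1.4 = 27.865 m.
Braking distance = v²/(2a) = 396.145 / 11.564 = 34.257 m.
Total stopping distance = 27.865 + 34.257 = 62.122 m, vs 95 m available — it stops with 95 − 62.122 = 32.878 m to spare.

Yes — it stops about 32.9 m short of the obstacle, so it never reaches it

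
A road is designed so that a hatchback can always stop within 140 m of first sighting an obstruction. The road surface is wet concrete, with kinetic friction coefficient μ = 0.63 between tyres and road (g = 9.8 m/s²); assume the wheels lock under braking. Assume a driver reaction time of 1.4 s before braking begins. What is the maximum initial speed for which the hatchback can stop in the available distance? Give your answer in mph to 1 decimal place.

a = μg = 0.63 × 9.8 = 6.174 m/s².
Stopping distance: v·t_r + v²/(2a) = 140 with t_r = 1.4 s and a = 6.174 m/s².
So v² + 17.287 v − 1728.72 = 0.
Positive root: v = −a·t_r + √((a·t_r)² + 2a·d) = −8.644 + √(74.719 + 1728.72) = 33.8229 m/s.
33.8229 m/s ÷ 0.44704 = 75.660 mph.

Maximum speed ≈ 75.7 mph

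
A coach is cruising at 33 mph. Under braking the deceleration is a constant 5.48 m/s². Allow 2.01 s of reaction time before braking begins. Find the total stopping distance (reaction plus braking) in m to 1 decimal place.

Total stopping distance ≈ 49.5 m

33 mph × 0.44704 = 14.7523 m/s.
Reaction distance = v·t_r = 14.7523 × 2.01 = 29.652 m.
Braking distance = v²/(2a) = 14.7523² / (2 × 5.480) = 217.630 / 10.960 = 19.857 m.
Total = 29.652 + 19.857 = 49.509 m.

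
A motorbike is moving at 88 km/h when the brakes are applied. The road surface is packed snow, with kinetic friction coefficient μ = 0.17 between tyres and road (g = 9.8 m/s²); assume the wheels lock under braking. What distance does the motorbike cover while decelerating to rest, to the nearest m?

Braking distance ≈ 179 m

88 km/h ÷ 3.6 = 24.4444 m/s.
a = μg = 0.17 × 9.8 = 1.666 m/s².
Braking distance = v²/(2a) = 24.4444² / (2 × 1.666) = 597.529 / 3.332 = 179.330 m.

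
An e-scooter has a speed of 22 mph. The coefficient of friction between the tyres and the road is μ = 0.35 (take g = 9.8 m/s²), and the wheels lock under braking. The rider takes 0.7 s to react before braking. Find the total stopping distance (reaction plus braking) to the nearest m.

Total stopping distance ≈ 21 m

22 mph × 0.44704 = 9.8349 m/s.
a = μg = 0.35 × 9.8 = 3.430 m/s².
Reaction distance = v·t_r = 9.8349 × 0.7 = 6.884 m.
Braking distance = v²/(2a) = 9.8349² / (2 × 3.430) = 96.725 / 6.860 = 14.100 m.
Total = 6.884 + 14.100 = 20.984 m.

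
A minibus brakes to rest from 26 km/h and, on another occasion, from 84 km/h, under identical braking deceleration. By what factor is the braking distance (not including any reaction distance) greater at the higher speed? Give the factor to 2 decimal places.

Factor ≈ 10.44

Braking distance d = v²/(2a), so with a fixed, d ∝ v².
Factor = (84/26)² = 3.2308² = 10.4381.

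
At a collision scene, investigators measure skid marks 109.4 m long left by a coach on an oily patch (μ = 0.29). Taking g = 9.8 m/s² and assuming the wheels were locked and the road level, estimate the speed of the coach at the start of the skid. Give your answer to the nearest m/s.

Deceleration a = μg = 0.29 × 9.8 = 2.842 m/s².
v = √(2a·d) = √(2 × 2.842 × 109.4) = √621.830 = 24.9365 m/s.

Initial speed ≈ 25 m/s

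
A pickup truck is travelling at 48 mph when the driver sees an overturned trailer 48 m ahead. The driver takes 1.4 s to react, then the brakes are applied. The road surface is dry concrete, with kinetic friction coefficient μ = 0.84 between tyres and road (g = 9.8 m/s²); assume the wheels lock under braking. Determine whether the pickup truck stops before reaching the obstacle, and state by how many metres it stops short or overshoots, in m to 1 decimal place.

No — it overshoots by 10.0 m

48 mph × 0.44704 = 21.4579 m/s.
a = μg = 0.84 × 9.8 = 8.232 m/s².
Reaction distance = 21.4579 × 1.4 = 30.041 m.
Braking distance = v²/(2a) = 460.441 / 16.464 = 27.967 m.
Total stopping distance = 30.041 + 27.967 = 58.008 m, vs 48 m available — it cannot stop in time and overshoots by 58.008 − 48 = 10.008 m.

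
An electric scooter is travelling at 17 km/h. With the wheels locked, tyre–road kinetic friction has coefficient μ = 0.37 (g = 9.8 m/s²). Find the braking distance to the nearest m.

Braking distance ≈ 3 m

17 km/h ÷ 3.6 = 4.7222 m/s.
a = μg = 0.37 × 9.8 = 3.626 m/s².
Braking distance = v²/(2a) = 4.7222² / (2 × 3.626) = 22.299 / 7.252 = 3.075 m.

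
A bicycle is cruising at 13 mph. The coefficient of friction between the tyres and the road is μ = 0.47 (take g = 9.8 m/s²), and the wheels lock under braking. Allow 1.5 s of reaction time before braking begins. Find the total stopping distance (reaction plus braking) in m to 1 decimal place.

13 mph × 0.44704 = 5.8115 m/s.
a = μg = 0.47 × 9.8 = 4.606 m/s².
Reaction distance = v·t_r = 5.8115 × 1.5 = 8.717 m.
Braking distance = v²/(2a) = 5.8115² / (2 × 4.606) = 33.774 / 9.212 = 3.666 m.
Total = 8.717 + 3.666 = 12.383 m.

Total stopping distance ≈ 12.4 m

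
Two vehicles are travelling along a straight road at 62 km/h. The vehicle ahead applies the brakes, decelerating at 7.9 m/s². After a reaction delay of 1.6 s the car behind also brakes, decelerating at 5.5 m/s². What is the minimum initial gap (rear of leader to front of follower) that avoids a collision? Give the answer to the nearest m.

62 km/h ÷ 3.6 = 17.2222 m/s.
Leader travels v²/(2a_L) = 296.604 / 15.800 = 18.772 m before stopping.
Follower covers v·t_r = 17.2222 × 1.6 = 27.556 m while reacting, then v²/(2a_F) = 296.604 / 11.000 = 26.964 m while braking, for a total of 27.556 + 26.964 = 54.520 m.
Since a_F ≤ a_L and the follower starts braking later, the follower is never slower than the leader, so the closest approach is when both have stopped.
Minimum gap = 54.520 − 18.772 = 35.748 m.

Minimum gap ≈ 36 m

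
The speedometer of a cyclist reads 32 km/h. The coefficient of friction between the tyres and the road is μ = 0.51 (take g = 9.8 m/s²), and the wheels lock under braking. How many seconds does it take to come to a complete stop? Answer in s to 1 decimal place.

32 km/h ÷ 3.6 = 8.8889 m/s.
a = μg = 0.51 × 9.8 = 4.998 m/s².
Braking time = v/a = 8.8889 / 4.998 = 1.778 s.

Braking time ≈ 1.8 s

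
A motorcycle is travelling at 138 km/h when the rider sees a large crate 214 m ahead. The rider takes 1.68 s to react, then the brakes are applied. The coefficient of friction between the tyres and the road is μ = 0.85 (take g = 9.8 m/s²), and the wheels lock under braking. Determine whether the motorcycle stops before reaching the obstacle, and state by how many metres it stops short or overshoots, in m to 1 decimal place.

138 km/h ÷ 3.6 = 38.3333 m/s.
a = μg = 0.85 × 9.8 = 8.330 m/s².
Reaction distance = 38.3333 × 1.68 = 64.400 m.
Braking distance = v²/(2a) = 1469.442 / 16.660 = 88.202 m.
Total stopping distance = 64.400 + 88.202 = 152.602 m, vs 214 m available — it stops with 214 − 152.602 = 61.398 m to spare.

Yes — it stops 61.4 m short of the obstacle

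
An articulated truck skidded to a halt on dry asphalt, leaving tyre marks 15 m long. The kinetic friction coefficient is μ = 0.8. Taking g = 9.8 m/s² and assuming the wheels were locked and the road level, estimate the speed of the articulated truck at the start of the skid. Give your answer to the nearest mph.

Initial speed ≈ 34 mph

Deceleration a = μg = 0.8 × 9.8 = 7.840 m/s².
v = √(2a·d) = √(2 × 7.840 × 15) = √235.200 = 15.3362 m/s.
= 15.3362 ÷ 0.44704 = 34.306 mph.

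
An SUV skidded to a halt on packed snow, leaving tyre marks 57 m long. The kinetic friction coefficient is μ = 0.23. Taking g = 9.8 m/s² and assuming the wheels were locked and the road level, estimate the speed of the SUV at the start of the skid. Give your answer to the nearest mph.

Deceleration a = μg = 0.23 × 9.8 = 2.254 m/s².
v = √(2a·d) = √(2 × 2.254 × 57) = √256.956 = 16.0298 m/s.
= 16.0298 ÷ 0.44704 = 35.858 mph.

Initial speed ≈ 36 mph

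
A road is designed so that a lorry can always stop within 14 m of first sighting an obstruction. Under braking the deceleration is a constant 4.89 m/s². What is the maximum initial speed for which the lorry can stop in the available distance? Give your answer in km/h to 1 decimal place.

v²/(2a) = d ⇒ v = √(2 × 4.890 × 14) = √136.92 = 11.7013 m/s.
11.7013 m/s × 3.6 = 42.125 km/h.

Maximum speed ≈ 42.1 km/h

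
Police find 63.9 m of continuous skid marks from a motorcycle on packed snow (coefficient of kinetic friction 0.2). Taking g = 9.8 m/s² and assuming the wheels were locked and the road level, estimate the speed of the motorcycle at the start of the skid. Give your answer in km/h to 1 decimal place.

Initial speed ≈ 57.0 km/h

Deceleration a = μg = 0.2 × 9.8 = 1.960 m/s².
v = √(2a·d) = √(2 × 1.960 × 63.9) = √250.488 = 15.8268 m/s.
= 15.8268 × 3.6 = 56.976 km/h.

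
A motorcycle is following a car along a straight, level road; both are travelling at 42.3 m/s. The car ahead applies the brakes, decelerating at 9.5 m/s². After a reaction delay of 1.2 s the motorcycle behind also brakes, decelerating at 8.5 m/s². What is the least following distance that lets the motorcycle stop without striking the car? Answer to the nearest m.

Leader travels v²/(2a_L) = 1789.290 / 19.000 = 94.173 m before stopping.
Follower covers v·t_r = 42.3000 × 1.2 = 50.760 m while reacting, then v²/(2a_F) = 1789.290 / 17.000 = 105.252 m while braking, for a total of 50.760 + 105.252 = 156.012 m.
Since a_F ≤ a_L and the follower starts braking later, the follower is never slower than the leader, so the closest approach is when both have stopped.
Minimum gap = 156.012 − 94.173 = 61.839 m.

Minimum gap ≈ 62 m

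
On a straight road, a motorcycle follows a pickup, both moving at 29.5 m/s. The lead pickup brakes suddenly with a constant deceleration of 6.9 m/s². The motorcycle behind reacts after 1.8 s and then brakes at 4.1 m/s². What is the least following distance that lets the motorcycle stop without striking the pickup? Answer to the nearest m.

Leader travels v²/(2a_L) = 870.250 / 13.800 = 63.062 m before stopping.
Follower covers v·t_r = 29.5000 × 1.8 = 53.100 m while reacting, then v²/(2a_F) = 870.250 / 8.200 = 106.128 m while braking, for a total of 53.100 + 106.128 = 159.228 m.
Since a_F ≤ a_L and the follower starts braking later, the follower is never slower than the leader, so the closest approach is when both have stopped.
Minimum gap = 159.228 − 63.062 = 96.166 m.

Minimum gap ≈ 96 m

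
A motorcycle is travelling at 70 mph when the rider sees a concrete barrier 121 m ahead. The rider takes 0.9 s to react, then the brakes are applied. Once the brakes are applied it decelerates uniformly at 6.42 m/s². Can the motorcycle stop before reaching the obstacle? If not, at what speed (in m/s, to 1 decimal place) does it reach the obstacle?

70 mph × 0.44704 = 31.2928 m/s.
Reaction distance = 31.2928 × 0.9 = 28.164 m.
Braking distance = v²/(2a) = 979.239 / 12.840 = 76.265 m.
Total stopping distance = 28.164 + 76.265 = 104.429 m, vs 121 m available — it stops with 121 − 104.429 = 16.571 m to spare.

Yes — it stops about 16.6 m short of the obstacle, so it never reaches it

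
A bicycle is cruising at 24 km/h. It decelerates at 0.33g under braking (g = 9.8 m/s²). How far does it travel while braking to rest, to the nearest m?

24 km/h ÷ 3.6 = 6.6667 m/s.
a = 0.33 × 9.8 = 3.234 m/s².
Braking distance = v²/(2a) = 6.6667² / (2 × 3.234) = 44.445 / 6.468 = 6.872 m.

Braking distance ≈ 7 m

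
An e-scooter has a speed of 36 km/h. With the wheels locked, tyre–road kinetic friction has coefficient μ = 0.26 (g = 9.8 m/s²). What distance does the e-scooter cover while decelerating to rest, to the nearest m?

36 km/h ÷ 3.6 = 10.0000 m/s.
a = μg = 0.26 × 9.8 = 2.548 m/s².
Braking distance = v²/(2a) = 10.0000² / (2 × 2.548) = 100.000 / 5.096 = 19.623 m.

Braking distance ≈ 20 m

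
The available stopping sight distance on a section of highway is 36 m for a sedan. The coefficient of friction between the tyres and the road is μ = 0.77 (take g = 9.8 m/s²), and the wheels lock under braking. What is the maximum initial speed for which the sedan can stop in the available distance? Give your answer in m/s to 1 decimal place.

a = μg = 0.77 × 9.8 = 7.546 m/s².
v²/(2a) = d ⇒ v = √(2 × 7.546 × 36) = √543.31 = 23.3090 m/s.

Maximum speed ≈ 23.3 m/s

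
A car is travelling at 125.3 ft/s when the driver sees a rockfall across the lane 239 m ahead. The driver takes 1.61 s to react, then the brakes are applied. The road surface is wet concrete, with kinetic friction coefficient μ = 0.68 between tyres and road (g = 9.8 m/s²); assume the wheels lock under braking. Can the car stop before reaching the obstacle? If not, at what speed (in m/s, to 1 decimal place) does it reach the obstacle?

Yes — it stops about 68.1 m short of the obstacle, so it never reaches it

125.3 ft/s × 0.3048 = 38.1914 m/s.
a = μg = 0.68 × 9.8 = 6.664 m/s².
Reaction distance = 38.1914 × 1.61 = 61.488 m.
Braking distance = v²/(2a) = 1458.583 / 13.328 = 109.438 m.
Total stopping distance = 61.488 + 109.438 = 170.926 m, vs 239 m available — it stops with 239 − 170.926 = 68.074 m to spare.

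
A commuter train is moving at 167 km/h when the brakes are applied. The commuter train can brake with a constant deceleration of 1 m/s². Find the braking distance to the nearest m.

Braking distance ≈ 1076 m

167 km/h ÷ 3.6 = 46.3889 m/s.
Braking distance = v²/(2a) = 46.3889² / (2 × 1.000) = 2151.930 / 2.000 = 1075.965 m.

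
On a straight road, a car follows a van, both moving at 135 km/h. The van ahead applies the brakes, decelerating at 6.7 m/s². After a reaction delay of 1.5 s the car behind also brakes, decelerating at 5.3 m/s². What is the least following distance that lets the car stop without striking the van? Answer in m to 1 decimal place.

Minimum gap ≈ 84.0 m

135 km/h ÷ 3.6 = 37.5000 m/s.
Leader travels v²/(2a_L) = 1406.250 / 13.400 = 104.944 m before stopping.
Follower covers v·t_r = 37.5000 × 1.5 = 56.250 m while reacting, then v²/(2a_F) = 1406.250 / 10.600 = 132.665 m while braking, for a total of 56.250 + 132.665 = 188.915 m.
Since a_F ≤ a_L and the follower starts braking later, the follower is never slower than the leader, so the closest approach is when both have stopped.
Minimum gap = 188.915 − 104.944 = 83.971 m.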